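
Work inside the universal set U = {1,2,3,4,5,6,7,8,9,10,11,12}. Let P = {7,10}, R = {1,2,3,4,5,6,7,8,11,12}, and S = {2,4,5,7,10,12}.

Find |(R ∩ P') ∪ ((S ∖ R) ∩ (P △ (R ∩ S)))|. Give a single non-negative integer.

10

P' = {1,2,3,4,5,6,8,9,11,12}
R ∩ P' = {1,2,3,4,5,6,8,11,12}
S ∖ R = {10}
R ∩ S = {2,4,5,7,12}
P △ (R ∩ S) = {2,4,5,10,12}
(S ∖ R) ∩ (P △ (R ∩ S)) = {10}
(R ∩ P') ∪ ((S ∖ R) ∩ (P △ (R ∩ S))) = {1,2,3,4,5,6,8,10,11,12}
|(R ∩ P') ∪ ((S ∖ R) ∩ (P △ (R ∩ S)))| = 10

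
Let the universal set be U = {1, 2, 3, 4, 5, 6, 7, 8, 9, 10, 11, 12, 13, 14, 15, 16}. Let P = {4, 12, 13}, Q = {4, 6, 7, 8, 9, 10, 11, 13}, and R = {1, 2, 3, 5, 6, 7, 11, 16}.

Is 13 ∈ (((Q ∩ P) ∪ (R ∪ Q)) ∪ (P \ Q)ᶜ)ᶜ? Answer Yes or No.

13 ∈ Q and 13 ∈ P, so 13 ∈ Q ∩ P
13 ∉ R and 13 ∈ Q, so 13 ∈ R ∪ Q
13 ∈ (Q ∩ P) and 13 ∈ (R ∪ Q), so 13 ∈ (Q ∩ P) ∪ (R ∪ Q)
13 ∈ P and 13 ∈ Q, so 13 ∉ P \ Q
13 ∈ (P \ Q)ᶜ since 13 ∉ (P \ Q)
13 ∈ ((Q ∩ P) ∪ (R ∪ Q)) and 13 ∈ (P \ Q)ᶜ, so 13 ∈ ((Q ∩ P) ∪ (R ∪ Q)) ∪ (P \ Q)ᶜ
13 ∉ (((Q ∩ P) ∪ (R ∪ Q)) ∪ (P \ Q)ᶜ)ᶜ since 13 ∈ (((Q ∩ P) ∪ (R ∪ Q)) ∪ (P \ Q)ᶜ)

No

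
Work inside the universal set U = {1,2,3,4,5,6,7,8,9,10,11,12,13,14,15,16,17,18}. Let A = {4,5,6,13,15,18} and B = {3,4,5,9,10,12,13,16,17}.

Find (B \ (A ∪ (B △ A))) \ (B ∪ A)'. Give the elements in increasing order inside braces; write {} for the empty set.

B △ A = {3,6,9,10,12,15,16,17,18}
A ∪ (B △ A) = {3,4,5,6,9,10,12,13,15,16,17,18}
B \ (A ∪ (B △ A)) = {}
B ∪ A = {3,4,5,6,9,10,12,13,15,16,17,18}
(B ∪ A)' = {1,2,7,8,11,14}
(B \ (A ∪ (B △ A))) \ (B ∪ A)' = {}

{}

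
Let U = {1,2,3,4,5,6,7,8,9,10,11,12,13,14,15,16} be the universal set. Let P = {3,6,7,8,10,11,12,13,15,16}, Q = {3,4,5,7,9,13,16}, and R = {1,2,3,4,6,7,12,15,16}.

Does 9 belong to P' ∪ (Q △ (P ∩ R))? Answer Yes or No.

9 ∉ P, so 9 ∈ P'
9 ∉ P and 9 ∉ R, so 9 ∉ P ∩ R
9 ∈ Q and 9 ∉ (P ∩ R), so 9 ∈ Q △ (P ∩ R)
9 ∈ P' and 9 ∈ (Q △ (P ∩ R)), so 9 ∈ P' ∪ (Q △ (P ∩ R))

Yes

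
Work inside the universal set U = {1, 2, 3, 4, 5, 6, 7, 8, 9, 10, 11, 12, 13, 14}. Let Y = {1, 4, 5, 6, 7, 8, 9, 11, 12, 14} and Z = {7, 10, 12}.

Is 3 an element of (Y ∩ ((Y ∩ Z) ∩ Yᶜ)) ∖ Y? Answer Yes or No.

No

3 ∉ Y and 3 ∉ Z, so 3 ∉ Y ∩ Z
3 ∉ Y, so 3 ∈ Yᶜ
3 ∉ (Y ∩ Z) and 3 ∈ Yᶜ, so 3 ∉ (Y ∩ Z) ∩ Yᶜ
3 ∉ Y and 3 ∉ ((Y ∩ Z) ∩ Yᶜ), so 3 ∉ Y ∩ ((Y ∩ Z) ∩ Yᶜ)
3 ∉ (Y ∩ ((Y ∩ Z) ∩ Yᶜ)) and 3 ∉ Y, so 3 ∉ (Y ∩ ((Y ∩ Z) ∩ Yᶜ)) ∖ Y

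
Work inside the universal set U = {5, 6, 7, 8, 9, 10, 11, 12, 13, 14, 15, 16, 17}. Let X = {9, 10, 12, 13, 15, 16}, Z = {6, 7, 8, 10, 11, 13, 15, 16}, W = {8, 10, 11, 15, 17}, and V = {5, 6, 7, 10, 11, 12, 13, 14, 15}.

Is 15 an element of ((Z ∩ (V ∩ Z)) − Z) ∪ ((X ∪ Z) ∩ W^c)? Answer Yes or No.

15 ∈ V and 15 ∈ Z, so 15 ∈ V ∩ Z
15 ∈ Z and 15 ∈ (V ∩ Z), so 15 ∈ Z ∩ (V ∩ Z)
15 ∈ (Z ∩ (V ∩ Z)) and 15 ∈ Z, so 15 ∉ (Z ∩ (V ∩ Z)) − Z
15 ∈ X and 15 ∈ Z, so 15 ∈ X ∪ Z
15 ∈ W, so 15 ∉ W^c
15 ∈ (X ∪ Z) and 15 ∉ W^c, so 15 ∉ (X ∪ Z) ∩ W^c
15 ∉ ((Z ∩ (V ∩ Z)) − Z) and 15 ∉ ((X ∪ Z) ∩ W^c), so 15 ∉ ((Z ∩ (V ∩ Z)) − Z) ∪ ((X ∪ Z) ∩ W^c)

No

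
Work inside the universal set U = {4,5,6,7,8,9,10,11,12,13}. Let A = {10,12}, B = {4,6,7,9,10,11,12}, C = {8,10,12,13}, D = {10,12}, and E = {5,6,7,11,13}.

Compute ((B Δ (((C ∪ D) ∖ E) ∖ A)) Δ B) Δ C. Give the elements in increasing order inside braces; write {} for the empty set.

{10,12,13}

C ∪ D = {8,10,12,13}
(C ∪ D) ∖ E = {8,10,12}
((C ∪ D) ∖ E) ∖ A = {8}
B Δ (((C ∪ D) ∖ E) ∖ A) = {4,6,7,8,9,10,11,12}
(B Δ (((C ∪ D) ∖ E) ∖ A)) Δ B = {8}
((B Δ (((C ∪ D) ∖ E) ∖ A)) Δ B) Δ C = {10,12,13}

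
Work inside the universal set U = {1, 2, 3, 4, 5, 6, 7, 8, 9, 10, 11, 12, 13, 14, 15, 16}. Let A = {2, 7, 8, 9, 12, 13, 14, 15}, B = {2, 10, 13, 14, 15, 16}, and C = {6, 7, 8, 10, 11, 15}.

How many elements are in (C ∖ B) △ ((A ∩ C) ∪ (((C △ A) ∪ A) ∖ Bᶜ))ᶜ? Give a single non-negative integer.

C ∖ B = {6, 7, 8, 11}
A ∩ C = {7, 8, 15}
C △ A = {2, 6, 9, 10, 11, 12, 13, 14}
(C △ A) ∪ A = {2, 6, 7, 8, 9, 10, 11, 12, 13, 14, 15}
Bᶜ = {1, 3, 4, 5, 6, 7, 8, 9, 11, 12}
((C △ A) ∪ A) ∖ Bᶜ = {2, 10, 13, 14, 15}
(A ∩ C) ∪ (((C △ A) ∪ A) ∖ Bᶜ) = {2, 7, 8, 10, 13, 14, 15}
((A ∩ C) ∪ (((C △ A) ∪ A) ∖ Bᶜ))ᶜ = {1, 3, 4, 5, 6, 9, 11, 12, 16}
(C ∖ B) △ ((A ∩ C) ∪ (((C △ A) ∪ A) ∖ Bᶜ))ᶜ = {1, 3, 4, 5, 7, 8, 9, 12, 16}
|(C ∖ B) △ ((A ∩ C) ∪ (((C △ A) ∪ A) ∖ Bᶜ))ᶜ| = 9

9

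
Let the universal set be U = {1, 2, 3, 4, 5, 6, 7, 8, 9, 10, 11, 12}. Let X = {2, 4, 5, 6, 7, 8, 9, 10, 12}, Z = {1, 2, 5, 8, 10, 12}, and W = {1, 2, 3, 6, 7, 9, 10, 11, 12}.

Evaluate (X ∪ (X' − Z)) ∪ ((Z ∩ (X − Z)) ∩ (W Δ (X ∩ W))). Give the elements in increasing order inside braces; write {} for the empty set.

{2, 3, 4, 5, 6, 7, 8, 9, 10, 11, 12}

X' = {1, 3, 11}
X' − Z = {3, 11}
X ∪ (X' − Z) = {2, 3, 4, 5, 6, 7, 8, 9, 10, 11, 12}
X − Z = {4, 6, 7, 9}
Z ∩ (X − Z) = {}
X ∩ W = {2, 6, 7, 9, 10, 12}
W Δ (X ∩ W) = {1, 3, 11}
(Z ∩ (X − Z)) ∩ (W Δ (X ∩ W)) = {}
(X ∪ (X' − Z)) ∪ ((Z ∩ (X − Z)) ∩ (W Δ (X ∩ W))) = {2, 3, 4, 5, 6, 7, 8, 9, 10, 11, 12}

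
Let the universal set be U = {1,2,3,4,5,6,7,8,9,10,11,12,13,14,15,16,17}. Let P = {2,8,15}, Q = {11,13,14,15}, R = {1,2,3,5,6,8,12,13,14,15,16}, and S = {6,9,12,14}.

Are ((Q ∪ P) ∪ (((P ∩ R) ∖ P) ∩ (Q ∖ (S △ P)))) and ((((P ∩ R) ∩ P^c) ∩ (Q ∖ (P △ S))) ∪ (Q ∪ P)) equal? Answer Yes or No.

Yes

Q ∪ P = {2,8,11,13,14,15}
P ∩ R = {2,8,15}
(P ∩ R) ∖ P = {}
S △ P = {2,6,8,9,12,14,15}
Q ∖ (S △ P) = {11,13}
((P ∩ R) ∖ P) ∩ (Q ∖ (S △ P)) = {}
(Q ∪ P) ∪ (((P ∩ R) ∖ P) ∩ (Q ∖ (S △ P))) = {2,8,11,13,14,15}
P^c = {1,3,4,5,6,7,9,10,11,12,13,14,16,17}
(P ∩ R) ∩ P^c = {}
P △ S = {2,6,8,9,12,14,15}
Q ∖ (P △ S) = {11,13}
((P ∩ R) ∩ P^c) ∩ (Q ∖ (P △ S)) = {}
(((P ∩ R) ∩ P^c) ∩ (Q ∖ (P △ S))) ∪ (Q ∪ P) = {2,8,11,13,14,15}
Both equal {2,8,11,13,14,15}, so (Q ∪ P) ∪ (((P ∩ R) ∖ P) ∩ (Q ∖ (S △ P))) = (((P ∩ R) ∩ P^c) ∩ (Q ∖ (P △ S))) ∪ (Q ∪ P).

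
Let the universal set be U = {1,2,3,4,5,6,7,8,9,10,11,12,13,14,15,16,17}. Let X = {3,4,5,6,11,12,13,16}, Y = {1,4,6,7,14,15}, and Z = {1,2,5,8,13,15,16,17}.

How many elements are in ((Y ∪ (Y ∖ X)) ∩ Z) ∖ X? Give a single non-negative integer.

Y ∖ X = {1,7,14,15}
Y ∪ (Y ∖ X) = {1,4,6,7,14,15}
(Y ∪ (Y ∖ X)) ∩ Z = {1,15}
((Y ∪ (Y ∖ X)) ∩ Z) ∖ X = {1,15}
|((Y ∪ (Y ∖ X)) ∩ Z) ∖ X| = 2

2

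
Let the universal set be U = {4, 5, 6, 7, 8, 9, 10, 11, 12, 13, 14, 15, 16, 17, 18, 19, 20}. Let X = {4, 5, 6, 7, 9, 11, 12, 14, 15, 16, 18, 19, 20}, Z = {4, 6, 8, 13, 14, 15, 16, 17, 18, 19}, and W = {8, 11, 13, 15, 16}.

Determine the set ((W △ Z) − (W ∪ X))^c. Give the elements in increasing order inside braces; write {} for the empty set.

W △ Z = {4, 6, 11, 14, 17, 18, 19}
W ∪ X = {4, 5, 6, 7, 8, 9, 11, 12, 13, 14, 15, 16, 18, 19, 20}
(W △ Z) − (W ∪ X) = {17}
((W △ Z) − (W ∪ X))^c = {4, 5, 6, 7, 8, 9, 10, 11, 12, 13, 14, 15, 16, 18, 19, 20}

{4, 5, 6, 7, 8, 9, 10, 11, 12, 13, 14, 15, 16, 18, 19, 20}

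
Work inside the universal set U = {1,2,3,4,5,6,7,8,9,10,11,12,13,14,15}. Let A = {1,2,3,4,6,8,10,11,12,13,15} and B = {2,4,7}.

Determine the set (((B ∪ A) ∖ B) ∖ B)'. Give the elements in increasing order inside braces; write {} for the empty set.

{2,4,5,7,9,14}

B ∪ A = {1,2,3,4,6,7,8,10,11,12,13,15}
(B ∪ A) ∖ B = {1,3,6,8,10,11,12,13,15}
((B ∪ A) ∖ B) ∖ B = {1,3,6,8,10,11,12,13,15}
(((B ∪ A) ∖ B) ∖ B)' = {2,4,5,7,9,14}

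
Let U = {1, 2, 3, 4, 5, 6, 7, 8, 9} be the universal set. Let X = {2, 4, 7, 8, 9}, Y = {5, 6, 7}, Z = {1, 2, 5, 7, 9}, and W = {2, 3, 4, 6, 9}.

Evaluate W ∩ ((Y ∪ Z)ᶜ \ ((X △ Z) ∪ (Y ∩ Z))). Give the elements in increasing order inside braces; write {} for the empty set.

{3}

Y ∪ Z = {1, 2, 5, 6, 7, 9}
(Y ∪ Z)ᶜ = {3, 4, 8}
X △ Z = {1, 4, 5, 8}
Y ∩ Z = {5, 7}
(X △ Z) ∪ (Y ∩ Z) = {1, 4, 5, 7, 8}
(Y ∪ Z)ᶜ \ ((X △ Z) ∪ (Y ∩ Z)) = {3}
W ∩ ((Y ∪ Z)ᶜ \ ((X △ Z) ∪ (Y ∩ Z))) = {3}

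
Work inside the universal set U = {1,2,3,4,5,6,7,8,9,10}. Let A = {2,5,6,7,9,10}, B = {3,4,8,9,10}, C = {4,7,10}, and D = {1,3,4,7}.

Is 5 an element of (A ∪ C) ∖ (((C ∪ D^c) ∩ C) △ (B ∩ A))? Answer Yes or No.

Yes

5 ∈ A and 5 ∉ C, so 5 ∈ A ∪ C
5 ∉ D, so 5 ∈ D^c
5 ∉ C and 5 ∈ D^c, so 5 ∈ C ∪ D^c
5 ∈ (C ∪ D^c) and 5 ∉ C, so 5 ∉ (C ∪ D^c) ∩ C
5 ∉ B and 5 ∈ A, so 5 ∉ B ∩ A
5 ∉ ((C ∪ D^c) ∩ C) and 5 ∉ (B ∩ A), so 5 ∉ ((C ∪ D^c) ∩ C) △ (B ∩ A)
5 ∈ (A ∪ C) and 5 ∉ (((C ∪ D^c) ∩ C) △ (B ∩ A)), so 5 ∈ (A ∪ C) ∖ (((C ∪ D^c) ∩ C) △ (B ∩ A))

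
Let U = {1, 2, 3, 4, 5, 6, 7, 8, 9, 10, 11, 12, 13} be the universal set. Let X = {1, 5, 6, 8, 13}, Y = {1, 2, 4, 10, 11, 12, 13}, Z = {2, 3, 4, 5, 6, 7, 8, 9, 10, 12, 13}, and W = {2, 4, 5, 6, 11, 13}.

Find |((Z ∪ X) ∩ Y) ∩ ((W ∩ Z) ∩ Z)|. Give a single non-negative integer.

Z ∪ X = {1, 2, 3, 4, 5, 6, 7, 8, 9, 10, 12, 13}
(Z ∪ X) ∩ Y = {1, 2, 4, 10, 12, 13}
W ∩ Z = {2, 4, 5, 6, 13}
(W ∩ Z) ∩ Z = {2, 4, 5, 6, 13}
((Z ∪ X) ∩ Y) ∩ ((W ∩ Z) ∩ Z) = {2, 4, 13}
|((Z ∪ X) ∩ Y) ∩ ((W ∩ Z) ∩ Z)| = 3

3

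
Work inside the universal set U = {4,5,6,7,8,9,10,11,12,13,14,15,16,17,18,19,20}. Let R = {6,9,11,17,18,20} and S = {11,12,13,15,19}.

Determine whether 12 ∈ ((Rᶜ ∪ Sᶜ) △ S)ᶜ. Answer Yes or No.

12 ∉ R, so 12 ∈ Rᶜ
12 ∈ S, so 12 ∉ Sᶜ
12 ∈ Rᶜ and 12 ∉ Sᶜ, so 12 ∈ Rᶜ ∪ Sᶜ
12 ∈ (Rᶜ ∪ Sᶜ) and 12 ∈ S, so 12 ∉ (Rᶜ ∪ Sᶜ) △ S
12 ∈ ((Rᶜ ∪ Sᶜ) △ S)ᶜ since 12 ∉ ((Rᶜ ∪ Sᶜ) △ S)

Yes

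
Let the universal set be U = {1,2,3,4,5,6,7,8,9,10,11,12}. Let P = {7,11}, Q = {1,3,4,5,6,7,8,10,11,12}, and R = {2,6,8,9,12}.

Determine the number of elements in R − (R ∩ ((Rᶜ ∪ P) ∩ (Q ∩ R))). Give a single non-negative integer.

Rᶜ = {1,3,4,5,7,10,11}
Rᶜ ∪ P = {1,3,4,5,7,10,11}
Q ∩ R = {6,8,12}
(Rᶜ ∪ P) ∩ (Q ∩ R) = {}
R ∩ ((Rᶜ ∪ P) ∩ (Q ∩ R)) = {}
R − (R ∩ ((Rᶜ ∪ P) ∩ (Q ∩ R))) = {2,6,8,9,12}
|R − (R ∩ ((Rᶜ ∪ P) ∩ (Q ∩ R)))| = 5

5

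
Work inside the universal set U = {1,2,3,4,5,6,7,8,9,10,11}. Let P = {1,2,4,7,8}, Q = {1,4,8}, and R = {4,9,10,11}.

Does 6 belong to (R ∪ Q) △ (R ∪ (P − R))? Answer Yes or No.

No

6 ∉ R and 6 ∉ Q, so 6 ∉ R ∪ Q
6 ∉ P and 6 ∉ R, so 6 ∉ P − R
6 ∉ R and 6 ∉ (P − R), so 6 ∉ R ∪ (P − R)
6 ∉ (R ∪ Q) and 6 ∉ (R ∪ (P − R)), so 6 ∉ (R ∪ Q) △ (R ∪ (P − R))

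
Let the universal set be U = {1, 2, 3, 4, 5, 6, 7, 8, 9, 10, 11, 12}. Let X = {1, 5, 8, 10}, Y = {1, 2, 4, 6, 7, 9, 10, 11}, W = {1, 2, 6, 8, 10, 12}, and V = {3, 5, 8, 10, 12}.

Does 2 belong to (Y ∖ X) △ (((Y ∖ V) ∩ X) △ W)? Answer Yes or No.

2 ∈ Y and 2 ∉ X, so 2 ∈ Y ∖ X
2 ∈ Y and 2 ∉ V, so 2 ∈ Y ∖ V
2 ∈ (Y ∖ V) and 2 ∉ X, so 2 ∉ (Y ∖ V) ∩ X
2 ∉ ((Y ∖ V) ∩ X) and 2 ∈ W, so 2 ∈ ((Y ∖ V) ∩ X) △ W
2 ∈ (Y ∖ X) and 2 ∈ (((Y ∖ V) ∩ X) △ W), so 2 ∉ (Y ∖ X) △ (((Y ∖ V) ∩ X) △ W)

No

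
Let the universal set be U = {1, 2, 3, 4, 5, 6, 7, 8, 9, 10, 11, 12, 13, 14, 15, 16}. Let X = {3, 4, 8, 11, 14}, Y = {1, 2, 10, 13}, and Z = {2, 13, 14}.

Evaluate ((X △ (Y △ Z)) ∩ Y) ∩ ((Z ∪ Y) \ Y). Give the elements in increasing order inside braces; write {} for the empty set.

{}

Y △ Z = {1, 10, 14}
X △ (Y △ Z) = {1, 3, 4, 8, 10, 11}
(X △ (Y △ Z)) ∩ Y = {1, 10}
Z ∪ Y = {1, 2, 10, 13, 14}
(Z ∪ Y) \ Y = {14}
((X △ (Y △ Z)) ∩ Y) ∩ ((Z ∪ Y) \ Y) = {}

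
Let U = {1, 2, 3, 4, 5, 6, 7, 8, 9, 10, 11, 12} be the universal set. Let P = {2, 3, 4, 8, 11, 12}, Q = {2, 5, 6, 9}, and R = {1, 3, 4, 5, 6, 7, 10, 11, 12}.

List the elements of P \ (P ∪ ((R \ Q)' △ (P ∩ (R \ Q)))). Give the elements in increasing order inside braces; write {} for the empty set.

R \ Q = {1, 3, 4, 7, 10, 11, 12}
(R \ Q)' = {2, 5, 6, 8, 9}
P ∩ (R \ Q) = {3, 4, 11, 12}
(R \ Q)' △ (P ∩ (R \ Q)) = {2, 3, 4, 5, 6, 8, 9, 11, 12}
P ∪ ((R \ Q)' △ (P ∩ (R \ Q))) = {2, 3, 4, 5, 6, 8, 9, 11, 12}
P \ (P ∪ ((R \ Q)' △ (P ∩ (R \ Q)))) = {}

{}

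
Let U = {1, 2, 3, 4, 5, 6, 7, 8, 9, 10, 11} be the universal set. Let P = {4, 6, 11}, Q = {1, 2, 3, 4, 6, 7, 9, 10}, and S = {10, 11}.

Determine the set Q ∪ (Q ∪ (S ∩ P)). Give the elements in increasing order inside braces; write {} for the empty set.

{1, 2, 3, 4, 6, 7, 9, 10, 11}

S ∩ P = {11}
Q ∪ (S ∩ P) = {1, 2, 3, 4, 6, 7, 9, 10, 11}
Q ∪ (Q ∪ (S ∩ P)) = {1, 2, 3, 4, 6, 7, 9, 10, 11}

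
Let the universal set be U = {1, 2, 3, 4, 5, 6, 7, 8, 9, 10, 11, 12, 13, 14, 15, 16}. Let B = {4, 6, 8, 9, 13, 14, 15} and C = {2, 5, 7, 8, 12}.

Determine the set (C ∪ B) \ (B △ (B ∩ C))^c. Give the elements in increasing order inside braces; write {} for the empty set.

{4, 6, 9, 13, 14, 15}

C ∪ B = {2, 4, 5, 6, 7, 8, 9, 12, 13, 14, 15}
B ∩ C = {8}
B △ (B ∩ C) = {4, 6, 9, 13, 14, 15}
(B △ (B ∩ C))^c = {1, 2, 3, 5, 7, 8, 10, 11, 12, 16}
(C ∪ B) \ (B △ (B ∩ C))^c = {4, 6, 9, 13, 14, 15}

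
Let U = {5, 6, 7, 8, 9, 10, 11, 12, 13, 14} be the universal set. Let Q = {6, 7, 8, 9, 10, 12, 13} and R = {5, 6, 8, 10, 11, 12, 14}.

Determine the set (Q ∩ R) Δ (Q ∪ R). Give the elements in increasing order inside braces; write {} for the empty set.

Q ∩ R = {6, 8, 10, 12}
Q ∪ R = {5, 6, 7, 8, 9, 10, 11, 12, 13, 14}
(Q ∩ R) Δ (Q ∪ R) = {5, 7, 9, 11, 13, 14}

{5, 7, 9, 11, 13, 14}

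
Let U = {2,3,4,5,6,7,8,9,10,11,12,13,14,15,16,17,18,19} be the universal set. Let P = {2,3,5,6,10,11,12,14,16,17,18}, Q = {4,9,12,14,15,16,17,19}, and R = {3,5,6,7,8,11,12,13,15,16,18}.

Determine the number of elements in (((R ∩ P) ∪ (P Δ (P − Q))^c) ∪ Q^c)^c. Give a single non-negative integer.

2

R ∩ P = {3,5,6,11,12,16,18}
P − Q = {2,3,5,6,10,11,18}
P Δ (P − Q) = {12,14,16,17}
(P Δ (P − Q))^c = {2,3,4,5,6,7,8,9,10,11,13,15,18,19}
(R ∩ P) ∪ (P Δ (P − Q))^c = {2,3,4,5,6,7,8,9,10,11,12,13,15,16,18,19}
Q^c = {2,3,5,6,7,8,10,11,13,18}
((R ∩ P) ∪ (P Δ (P − Q))^c) ∪ Q^c = {2,3,4,5,6,7,8,9,10,11,12,13,15,16,18,19}
(((R ∩ P) ∪ (P Δ (P − Q))^c) ∪ Q^c)^c = {14,17}
|(((R ∩ P) ∪ (P Δ (P − Q))^c) ∪ Q^c)^c| = 2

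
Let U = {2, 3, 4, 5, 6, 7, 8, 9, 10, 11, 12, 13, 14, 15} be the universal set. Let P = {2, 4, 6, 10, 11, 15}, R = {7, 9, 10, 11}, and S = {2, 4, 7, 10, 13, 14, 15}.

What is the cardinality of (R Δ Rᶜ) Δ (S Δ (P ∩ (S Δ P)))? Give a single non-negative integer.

Rᶜ = {2, 3, 4, 5, 6, 8, 12, 13, 14, 15}
R Δ Rᶜ = {2, 3, 4, 5, 6, 7, 8, 9, 10, 11, 12, 13, 14, 15}
S Δ P = {6, 7, 11, 13, 14}
P ∩ (S Δ P) = {6, 11}
S Δ (P ∩ (S Δ P)) = {2, 4, 6, 7, 10, 11, 13, 14, 15}
(R Δ Rᶜ) Δ (S Δ (P ∩ (S Δ P))) = {3, 5, 8, 9, 12}
|(R Δ Rᶜ) Δ (S Δ (P ∩ (S Δ P)))| = 5

5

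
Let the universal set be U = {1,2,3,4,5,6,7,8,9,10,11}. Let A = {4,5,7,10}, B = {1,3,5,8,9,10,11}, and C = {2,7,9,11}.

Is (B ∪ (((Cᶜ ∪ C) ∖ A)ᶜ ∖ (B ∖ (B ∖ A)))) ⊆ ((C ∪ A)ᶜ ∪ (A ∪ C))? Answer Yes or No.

Yes

Cᶜ = {1,3,4,5,6,8,10}
Cᶜ ∪ C = {1,2,3,4,5,6,7,8,9,10,11}
(Cᶜ ∪ C) ∖ A = {1,2,3,6,8,9,11}
((Cᶜ ∪ C) ∖ A)ᶜ = {4,5,7,10}
B ∖ A = {1,3,8,9,11}
B ∖ (B ∖ A) = {5,10}
((Cᶜ ∪ C) ∖ A)ᶜ ∖ (B ∖ (B ∖ A)) = {4,7}
B ∪ (((Cᶜ ∪ C) ∖ A)ᶜ ∖ (B ∖ (B ∖ A))) = {1,3,4,5,7,8,9,10,11}
C ∪ A = {2,4,5,7,9,10,11}
(C ∪ A)ᶜ = {1,3,6,8}
A ∪ C = {2,4,5,7,9,10,11}
(C ∪ A)ᶜ ∪ (A ∪ C) = {1,2,3,4,5,6,7,8,9,10,11}
Every element of {1,3,4,5,7,8,9,10,11} is in {1,2,3,4,5,6,7,8,9,10,11}, so B ∪ (((Cᶜ ∪ C) ∖ A)ᶜ ∖ (B ∖ (B ∖ A))) ⊆ (C ∪ A)ᶜ ∪ (A ∪ C).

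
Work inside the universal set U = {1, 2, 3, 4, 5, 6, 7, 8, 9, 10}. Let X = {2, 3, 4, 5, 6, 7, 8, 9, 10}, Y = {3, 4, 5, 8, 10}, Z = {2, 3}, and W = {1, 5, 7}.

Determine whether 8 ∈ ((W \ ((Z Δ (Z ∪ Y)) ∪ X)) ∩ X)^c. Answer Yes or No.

8 ∉ Z and 8 ∈ Y, so 8 ∈ Z ∪ Y
8 ∉ Z and 8 ∈ (Z ∪ Y), so 8 ∈ Z Δ (Z ∪ Y)
8 ∈ (Z Δ (Z ∪ Y)) and 8 ∈ X, so 8 ∈ (Z Δ (Z ∪ Y)) ∪ X
8 ∉ W and 8 ∈ ((Z Δ (Z ∪ Y)) ∪ X), so 8 ∉ W \ ((Z Δ (Z ∪ Y)) ∪ X)
8 ∉ (W \ ((Z Δ (Z ∪ Y)) ∪ X)) and 8 ∈ X, so 8 ∉ (W \ ((Z Δ (Z ∪ Y)) ∪ X)) ∩ X
8 ∈ ((W \ ((Z Δ (Z ∪ Y)) ∪ X)) ∩ X)^c since 8 ∉ ((W \ ((Z Δ (Z ∪ Y)) ∪ X)) ∩ X)

Yes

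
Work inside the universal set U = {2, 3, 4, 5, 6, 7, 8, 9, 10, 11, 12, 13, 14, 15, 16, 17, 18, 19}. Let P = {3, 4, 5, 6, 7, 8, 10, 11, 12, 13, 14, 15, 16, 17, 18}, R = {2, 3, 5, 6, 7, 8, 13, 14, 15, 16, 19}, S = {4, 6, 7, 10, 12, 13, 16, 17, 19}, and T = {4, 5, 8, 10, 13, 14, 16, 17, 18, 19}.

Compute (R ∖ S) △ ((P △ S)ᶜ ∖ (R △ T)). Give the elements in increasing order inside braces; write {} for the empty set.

{2, 3, 5, 8, 9, 12, 13, 14, 15, 16}

R ∖ S = {2, 3, 5, 8, 14, 15}
P △ S = {3, 5, 8, 11, 14, 15, 18, 19}
(P △ S)ᶜ = {2, 4, 6, 7, 9, 10, 12, 13, 16, 17}
R △ T = {2, 3, 4, 6, 7, 10, 15, 17, 18}
(P △ S)ᶜ ∖ (R △ T) = {9, 12, 13, 16}
(R ∖ S) △ ((P △ S)ᶜ ∖ (R △ T)) = {2, 3, 5, 8, 9, 12, 13, 14, 15, 16}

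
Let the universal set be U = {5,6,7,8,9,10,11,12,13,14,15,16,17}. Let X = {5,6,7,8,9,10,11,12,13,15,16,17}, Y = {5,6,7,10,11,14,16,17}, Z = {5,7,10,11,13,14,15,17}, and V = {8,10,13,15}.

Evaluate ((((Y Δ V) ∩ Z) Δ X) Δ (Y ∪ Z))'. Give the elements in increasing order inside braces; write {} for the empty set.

Y Δ V = {5,6,7,8,11,13,14,15,16,17}
(Y Δ V) ∩ Z = {5,7,11,13,14,15,17}
((Y Δ V) ∩ Z) Δ X = {6,8,9,10,12,14,16}
Y ∪ Z = {5,6,7,10,11,13,14,15,16,17}
(((Y Δ V) ∩ Z) Δ X) Δ (Y ∪ Z) = {5,7,8,9,11,12,13,15,17}
((((Y Δ V) ∩ Z) Δ X) Δ (Y ∪ Z))' = {6,10,14,16}

{6,10,14,16}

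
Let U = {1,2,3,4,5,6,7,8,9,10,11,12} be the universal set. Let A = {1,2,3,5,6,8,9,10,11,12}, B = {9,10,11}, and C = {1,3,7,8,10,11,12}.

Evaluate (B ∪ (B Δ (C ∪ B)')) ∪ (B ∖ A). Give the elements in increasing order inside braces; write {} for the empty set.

{2,4,5,6,9,10,11}

C ∪ B = {1,3,7,8,9,10,11,12}
(C ∪ B)' = {2,4,5,6}
B Δ (C ∪ B)' = {2,4,5,6,9,10,11}
B ∪ (B Δ (C ∪ B)') = {2,4,5,6,9,10,11}
B ∖ A = {}
(B ∪ (B Δ (C ∪ B)')) ∪ (B ∖ A) = {2,4,5,6,9,10,11}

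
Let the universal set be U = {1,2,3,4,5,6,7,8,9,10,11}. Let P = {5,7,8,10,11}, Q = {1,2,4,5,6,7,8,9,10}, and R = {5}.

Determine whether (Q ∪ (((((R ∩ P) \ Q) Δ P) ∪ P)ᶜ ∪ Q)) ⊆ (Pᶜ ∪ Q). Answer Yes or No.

Yes

R ∩ P = {5}
(R ∩ P) \ Q = {}
((R ∩ P) \ Q) Δ P = {5,7,8,10,11}
(((R ∩ P) \ Q) Δ P) ∪ P = {5,7,8,10,11}
((((R ∩ P) \ Q) Δ P) ∪ P)ᶜ = {1,2,3,4,6,9}
((((R ∩ P) \ Q) Δ P) ∪ P)ᶜ ∪ Q = {1,2,3,4,5,6,7,8,9,10}
Q ∪ (((((R ∩ P) \ Q) Δ P) ∪ P)ᶜ ∪ Q) = {1,2,3,4,5,6,7,8,9,10}
Pᶜ = {1,2,3,4,6,9}
Pᶜ ∪ Q = {1,2,3,4,5,6,7,8,9,10}
Every element of {1,2,3,4,5,6,7,8,9,10} is in {1,2,3,4,5,6,7,8,9,10}, so Q ∪ (((((R ∩ P) \ Q) Δ P) ∪ P)ᶜ ∪ Q) ⊆ Pᶜ ∪ Q.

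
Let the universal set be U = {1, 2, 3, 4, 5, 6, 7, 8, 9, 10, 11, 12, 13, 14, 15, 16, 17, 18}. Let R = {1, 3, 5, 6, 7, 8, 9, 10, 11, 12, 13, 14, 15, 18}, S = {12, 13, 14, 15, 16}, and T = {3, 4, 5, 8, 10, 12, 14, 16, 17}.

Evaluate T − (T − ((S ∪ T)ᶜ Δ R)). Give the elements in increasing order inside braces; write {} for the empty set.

S ∪ T = {3, 4, 5, 8, 10, 12, 13, 14, 15, 16, 17}
(S ∪ T)ᶜ = {1, 2, 6, 7, 9, 11, 18}
(S ∪ T)ᶜ Δ R = {2, 3, 5, 8, 10, 12, 13, 14, 15}
T − ((S ∪ T)ᶜ Δ R) = {4, 16, 17}
T − (T − ((S ∪ T)ᶜ Δ R)) = {3, 5, 8, 10, 12, 14}

{3, 5, 8, 10, 12, 14}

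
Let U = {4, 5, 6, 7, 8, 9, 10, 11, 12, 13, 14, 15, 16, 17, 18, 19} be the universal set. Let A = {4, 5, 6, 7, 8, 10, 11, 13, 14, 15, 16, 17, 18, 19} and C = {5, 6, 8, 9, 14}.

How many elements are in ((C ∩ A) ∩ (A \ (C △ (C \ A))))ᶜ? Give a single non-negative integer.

16

C ∩ A = {5, 6, 8, 14}
C \ A = {9}
C △ (C \ A) = {5, 6, 8, 14}
A \ (C △ (C \ A)) = {4, 7, 10, 11, 13, 15, 16, 17, 18, 19}
(C ∩ A) ∩ (A \ (C △ (C \ A))) = {}
((C ∩ A) ∩ (A \ (C △ (C \ A))))ᶜ = {4, 5, 6, 7, 8, 9, 10, 11, 12, 13, 14, 15, 16, 17, 18, 19}
|((C ∩ A) ∩ (A \ (C △ (C \ A))))ᶜ| = 16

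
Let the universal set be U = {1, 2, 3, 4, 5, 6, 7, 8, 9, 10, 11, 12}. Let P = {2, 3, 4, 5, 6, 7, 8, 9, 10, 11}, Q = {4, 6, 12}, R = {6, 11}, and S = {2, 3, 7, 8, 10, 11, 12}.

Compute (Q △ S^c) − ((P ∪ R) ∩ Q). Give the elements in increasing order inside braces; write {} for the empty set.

{1, 5, 9, 12}

S^c = {1, 4, 5, 6, 9}
Q △ S^c = {1, 5, 9, 12}
P ∪ R = {2, 3, 4, 5, 6, 7, 8, 9, 10, 11}
(P ∪ R) ∩ Q = {4, 6}
(Q △ S^c) − ((P ∪ R) ∩ Q) = {1, 5, 9, 12}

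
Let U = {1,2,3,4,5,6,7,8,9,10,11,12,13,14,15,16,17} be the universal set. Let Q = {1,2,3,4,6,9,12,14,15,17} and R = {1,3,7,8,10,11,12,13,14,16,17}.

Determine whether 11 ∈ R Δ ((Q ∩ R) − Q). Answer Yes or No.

Yes

11 ∉ Q and 11 ∈ R, so 11 ∉ Q ∩ R
11 ∉ (Q ∩ R) and 11 ∉ Q, so 11 ∉ (Q ∩ R) − Q
11 ∈ R and 11 ∉ ((Q ∩ R) − Q), so 11 ∈ R Δ ((Q ∩ R) − Q)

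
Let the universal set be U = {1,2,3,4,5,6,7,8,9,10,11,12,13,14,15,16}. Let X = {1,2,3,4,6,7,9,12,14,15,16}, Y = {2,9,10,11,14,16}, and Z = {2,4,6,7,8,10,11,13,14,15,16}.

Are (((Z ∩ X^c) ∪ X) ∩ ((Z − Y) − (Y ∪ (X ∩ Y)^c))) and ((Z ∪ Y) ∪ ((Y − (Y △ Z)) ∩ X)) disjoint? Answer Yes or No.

Yes

X^c = {5,8,10,11,13}
Z ∩ X^c = {8,10,11,13}
(Z ∩ X^c) ∪ X = {1,2,3,4,6,7,8,9,10,11,12,13,14,15,16}
Z − Y = {4,6,7,8,13,15}
X ∩ Y = {2,9,14,16}
(X ∩ Y)^c = {1,3,4,5,6,7,8,10,11,12,13,15}
Y ∪ (X ∩ Y)^c = {1,2,3,4,5,6,7,8,9,10,11,12,13,14,15,16}
(Z − Y) − (Y ∪ (X ∩ Y)^c) = {}
((Z ∩ X^c) ∪ X) ∩ ((Z − Y) − (Y ∪ (X ∩ Y)^c)) = {}
Z ∪ Y = {2,4,6,7,8,9,10,11,13,14,15,16}
Y △ Z = {4,6,7,8,9,13,15}
Y − (Y △ Z) = {2,10,11,14,16}
(Y − (Y △ Z)) ∩ X = {2,14,16}
(Z ∪ Y) ∪ ((Y − (Y △ Z)) ∩ X) = {2,4,6,7,8,9,10,11,13,14,15,16}
{} and {2,4,6,7,8,9,10,11,13,14,15,16} share no elements.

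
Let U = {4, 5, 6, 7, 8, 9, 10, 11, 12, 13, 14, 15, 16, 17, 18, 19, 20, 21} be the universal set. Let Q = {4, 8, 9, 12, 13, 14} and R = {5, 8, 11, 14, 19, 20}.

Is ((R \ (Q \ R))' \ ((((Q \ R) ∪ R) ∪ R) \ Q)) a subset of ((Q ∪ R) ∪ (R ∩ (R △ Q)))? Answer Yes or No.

Q \ R = {4, 9, 12, 13}
R \ (Q \ R) = {5, 8, 11, 14, 19, 20}
(R \ (Q \ R))' = {4, 6, 7, 9, 10, 12, 13, 15, 16, 17, 18, 21}
(Q \ R) ∪ R = {4, 5, 8, 9, 11, 12, 13, 14, 19, 20}
((Q \ R) ∪ R) ∪ R = {4, 5, 8, 9, 11, 12, 13, 14, 19, 20}
(((Q \ R) ∪ R) ∪ R) \ Q = {5, 11, 19, 20}
(R \ (Q \ R))' \ ((((Q \ R) ∪ R) ∪ R) \ Q) = {4, 6, 7, 9, 10, 12, 13, 15, 16, 17, 18, 21}
Q ∪ R = {4, 5, 8, 9, 11, 12, 13, 14, 19, 20}
R △ Q = {4, 5, 9, 11, 12, 13, 19, 20}
R ∩ (R △ Q) = {5, 11, 19, 20}
(Q ∪ R) ∪ (R ∩ (R △ Q)) = {4, 5, 8, 9, 11, 12, 13, 14, 19, 20}
6 ∈ (R \ (Q \ R))' \ ((((Q \ R) ∪ R) ∪ R) \ Q) but 6 ∉ (Q ∪ R) ∪ (R ∩ (R △ Q)), so the inclusion fails.

No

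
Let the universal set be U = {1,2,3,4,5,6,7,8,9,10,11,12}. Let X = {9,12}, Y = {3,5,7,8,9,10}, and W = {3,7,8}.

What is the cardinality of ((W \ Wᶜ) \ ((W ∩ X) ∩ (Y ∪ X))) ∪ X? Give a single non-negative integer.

Wᶜ = {1,2,4,5,6,9,10,11,12}
W \ Wᶜ = {3,7,8}
W ∩ X = {}
Y ∪ X = {3,5,7,8,9,10,12}
(W ∩ X) ∩ (Y ∪ X) = {}
(W \ Wᶜ) \ ((W ∩ X) ∩ (Y ∪ X)) = {3,7,8}
((W \ Wᶜ) \ ((W ∩ X) ∩ (Y ∪ X))) ∪ X = {3,7,8,9,12}
|((W \ Wᶜ) \ ((W ∩ X) ∩ (Y ∪ X))) ∪ X| = 5

5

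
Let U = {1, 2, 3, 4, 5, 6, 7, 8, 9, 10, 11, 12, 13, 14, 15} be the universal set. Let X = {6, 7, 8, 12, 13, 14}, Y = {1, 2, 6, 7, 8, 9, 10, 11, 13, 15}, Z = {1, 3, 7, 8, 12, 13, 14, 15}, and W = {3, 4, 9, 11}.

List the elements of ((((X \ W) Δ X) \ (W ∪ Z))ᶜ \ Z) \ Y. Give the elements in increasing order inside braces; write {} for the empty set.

X \ W = {6, 7, 8, 12, 13, 14}
(X \ W) Δ X = {}
W ∪ Z = {1, 3, 4, 7, 8, 9, 11, 12, 13, 14, 15}
((X \ W) Δ X) \ (W ∪ Z) = {}
(((X \ W) Δ X) \ (W ∪ Z))ᶜ = {1, 2, 3, 4, 5, 6, 7, 8, 9, 10, 11, 12, 13, 14, 15}
(((X \ W) Δ X) \ (W ∪ Z))ᶜ \ Z = {2, 4, 5, 6, 9, 10, 11}
((((X \ W) Δ X) \ (W ∪ Z))ᶜ \ Z) \ Y = {4, 5}

{4, 5}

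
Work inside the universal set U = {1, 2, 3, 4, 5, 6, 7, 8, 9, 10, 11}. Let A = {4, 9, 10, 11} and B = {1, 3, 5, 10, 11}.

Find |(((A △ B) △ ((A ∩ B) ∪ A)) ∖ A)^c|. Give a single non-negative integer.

8

A △ B = {1, 3, 4, 5, 9}
A ∩ B = {10, 11}
(A ∩ B) ∪ A = {4, 9, 10, 11}
(A △ B) △ ((A ∩ B) ∪ A) = {1, 3, 5, 10, 11}
((A △ B) △ ((A ∩ B) ∪ A)) ∖ A = {1, 3, 5}
(((A △ B) △ ((A ∩ B) ∪ A)) ∖ A)^c = {2, 4, 6, 7, 8, 9, 10, 11}
|(((A △ B) △ ((A ∩ B) ∪ A)) ∖ A)^c| = 8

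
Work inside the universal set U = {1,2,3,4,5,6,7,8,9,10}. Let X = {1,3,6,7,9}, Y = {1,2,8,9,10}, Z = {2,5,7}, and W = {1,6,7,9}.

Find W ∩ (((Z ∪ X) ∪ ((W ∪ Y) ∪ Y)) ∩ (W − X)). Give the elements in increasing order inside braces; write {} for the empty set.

{}

Z ∪ X = {1,2,3,5,6,7,9}
W ∪ Y = {1,2,6,7,8,9,10}
(W ∪ Y) ∪ Y = {1,2,6,7,8,9,10}
(Z ∪ X) ∪ ((W ∪ Y) ∪ Y) = {1,2,3,5,6,7,8,9,10}
W − X = {}
((Z ∪ X) ∪ ((W ∪ Y) ∪ Y)) ∩ (W − X) = {}
W ∩ (((Z ∪ X) ∪ ((W ∪ Y) ∪ Y)) ∩ (W − X)) = {}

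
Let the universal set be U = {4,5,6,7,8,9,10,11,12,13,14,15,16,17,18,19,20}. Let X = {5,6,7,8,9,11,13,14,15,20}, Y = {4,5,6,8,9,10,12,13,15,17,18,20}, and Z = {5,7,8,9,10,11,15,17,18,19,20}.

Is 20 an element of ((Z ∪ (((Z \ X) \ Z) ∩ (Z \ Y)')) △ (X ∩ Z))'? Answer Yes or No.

20 ∈ Z and 20 ∈ X, so 20 ∉ Z \ X
20 ∉ (Z \ X) and 20 ∈ Z, so 20 ∉ (Z \ X) \ Z
20 ∈ Z and 20 ∈ Y, so 20 ∉ Z \ Y
20 ∈ (Z \ Y)' since 20 ∉ (Z \ Y)
20 ∉ ((Z \ X) \ Z) and 20 ∈ (Z \ Y)', so 20 ∉ ((Z \ X) \ Z) ∩ (Z \ Y)'
20 ∈ Z and 20 ∉ (((Z \ X) \ Z) ∩ (Z \ Y)'), so 20 ∈ Z ∪ (((Z \ X) \ Z) ∩ (Z \ Y)')
20 ∈ X and 20 ∈ Z, so 20 ∈ X ∩ Z
20 ∈ (Z ∪ (((Z \ X) \ Z) ∩ (Z \ Y)')) and 20 ∈ (X ∩ Z), so 20 ∉ (Z ∪ (((Z \ X) \ Z) ∩ (Z \ Y)')) △ (X ∩ Z)
20 ∈ ((Z ∪ (((Z \ X) \ Z) ∩ (Z \ Y)')) △ (X ∩ Z))' since 20 ∉ ((Z ∪ (((Z \ X) \ Z) ∩ (Z \ Y)')) △ (X ∩ Z))

Yes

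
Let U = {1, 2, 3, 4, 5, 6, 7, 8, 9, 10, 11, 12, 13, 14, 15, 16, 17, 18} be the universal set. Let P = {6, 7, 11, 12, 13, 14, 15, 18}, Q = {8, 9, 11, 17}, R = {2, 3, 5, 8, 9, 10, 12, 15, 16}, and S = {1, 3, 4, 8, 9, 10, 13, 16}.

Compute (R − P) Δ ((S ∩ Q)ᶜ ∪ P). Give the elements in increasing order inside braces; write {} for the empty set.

{1, 4, 6, 7, 8, 9, 11, 12, 13, 14, 15, 17, 18}

R − P = {2, 3, 5, 8, 9, 10, 16}
S ∩ Q = {8, 9}
(S ∩ Q)ᶜ = {1, 2, 3, 4, 5, 6, 7, 10, 11, 12, 13, 14, 15, 16, 17, 18}
(S ∩ Q)ᶜ ∪ P = {1, 2, 3, 4, 5, 6, 7, 10, 11, 12, 13, 14, 15, 16, 17, 18}
(R − P) Δ ((S ∩ Q)ᶜ ∪ P) = {1, 4, 6, 7, 8, 9, 11, 12, 13, 14, 15, 17, 18}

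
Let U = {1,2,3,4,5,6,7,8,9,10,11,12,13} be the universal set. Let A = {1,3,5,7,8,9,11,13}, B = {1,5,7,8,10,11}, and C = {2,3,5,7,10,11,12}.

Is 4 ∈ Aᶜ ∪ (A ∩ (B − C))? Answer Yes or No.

4 ∉ A, so 4 ∈ Aᶜ
4 ∉ B and 4 ∉ C, so 4 ∉ B − C
4 ∉ A and 4 ∉ (B − C), so 4 ∉ A ∩ (B − C)
4 ∈ Aᶜ and 4 ∉ (A ∩ (B − C)), so 4 ∈ Aᶜ ∪ (A ∩ (B − C))

Yes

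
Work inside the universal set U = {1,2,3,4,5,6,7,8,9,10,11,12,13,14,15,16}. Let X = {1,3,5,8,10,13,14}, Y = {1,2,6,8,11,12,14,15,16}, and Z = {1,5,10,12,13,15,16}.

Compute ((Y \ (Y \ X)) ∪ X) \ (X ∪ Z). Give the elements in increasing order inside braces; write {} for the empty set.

Y \ X = {2,6,11,12,15,16}
Y \ (Y \ X) = {1,8,14}
(Y \ (Y \ X)) ∪ X = {1,3,5,8,10,13,14}
X ∪ Z = {1,3,5,8,10,12,13,14,15,16}
((Y \ (Y \ X)) ∪ X) \ (X ∪ Z) = {}

{}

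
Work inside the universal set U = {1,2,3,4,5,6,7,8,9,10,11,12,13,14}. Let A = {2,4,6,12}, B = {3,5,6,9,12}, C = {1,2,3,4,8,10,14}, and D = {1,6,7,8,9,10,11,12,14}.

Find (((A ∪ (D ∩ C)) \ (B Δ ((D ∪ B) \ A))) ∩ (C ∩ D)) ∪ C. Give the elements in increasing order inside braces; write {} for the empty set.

{1,2,3,4,8,10,14}

D ∩ C = {1,8,10,14}
A ∪ (D ∩ C) = {1,2,4,6,8,10,12,14}
D ∪ B = {1,3,5,6,7,8,9,10,11,12,14}
(D ∪ B) \ A = {1,3,5,7,8,9,10,11,14}
B Δ ((D ∪ B) \ A) = {1,6,7,8,10,11,12,14}
(A ∪ (D ∩ C)) \ (B Δ ((D ∪ B) \ A)) = {2,4}
C ∩ D = {1,8,10,14}
((A ∪ (D ∩ C)) \ (B Δ ((D ∪ B) \ A))) ∩ (C ∩ D) = {}
(((A ∪ (D ∩ C)) \ (B Δ ((D ∪ B) \ A))) ∩ (C ∩ D)) ∪ C = {1,2,3,4,8,10,14}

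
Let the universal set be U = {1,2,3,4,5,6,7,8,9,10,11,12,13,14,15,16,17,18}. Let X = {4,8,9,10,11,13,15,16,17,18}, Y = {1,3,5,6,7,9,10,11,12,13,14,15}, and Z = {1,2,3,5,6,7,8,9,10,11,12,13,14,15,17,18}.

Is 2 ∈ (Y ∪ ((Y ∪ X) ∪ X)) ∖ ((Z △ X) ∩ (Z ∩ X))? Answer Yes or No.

2 ∉ Y and 2 ∉ X, so 2 ∉ Y ∪ X
2 ∉ (Y ∪ X) and 2 ∉ X, so 2 ∉ (Y ∪ X) ∪ X
2 ∉ Y and 2 ∉ ((Y ∪ X) ∪ X), so 2 ∉ Y ∪ ((Y ∪ X) ∪ X)
2 ∈ Z and 2 ∉ X, so 2 ∈ Z △ X
2 ∈ Z and 2 ∉ X, so 2 ∉ Z ∩ X
2 ∈ (Z △ X) and 2 ∉ (Z ∩ X), so 2 ∉ (Z △ X) ∩ (Z ∩ X)
2 ∉ (Y ∪ ((Y ∪ X) ∪ X)) and 2 ∉ ((Z △ X) ∩ (Z ∩ X)), so 2 ∉ (Y ∪ ((Y ∪ X) ∪ X)) ∖ ((Z △ X) ∩ (Z ∩ X))

No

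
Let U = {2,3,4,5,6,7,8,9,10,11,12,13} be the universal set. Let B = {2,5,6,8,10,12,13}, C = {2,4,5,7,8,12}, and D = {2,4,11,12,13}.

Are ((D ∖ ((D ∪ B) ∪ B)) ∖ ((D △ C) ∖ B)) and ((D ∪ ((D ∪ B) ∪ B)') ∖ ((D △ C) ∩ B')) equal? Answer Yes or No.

No

D ∪ B = {2,4,5,6,8,10,11,12,13}
(D ∪ B) ∪ B = {2,4,5,6,8,10,11,12,13}
D ∖ ((D ∪ B) ∪ B) = {}
D △ C = {5,7,8,11,13}
(D △ C) ∖ B = {7,11}
(D ∖ ((D ∪ B) ∪ B)) ∖ ((D △ C) ∖ B) = {}
((D ∪ B) ∪ B)' = {3,7,9}
D ∪ ((D ∪ B) ∪ B)' = {2,3,4,7,9,11,12,13}
B' = {3,4,7,9,11}
(D △ C) ∩ B' = {7,11}
(D ∪ ((D ∪ B) ∪ B)') ∖ ((D △ C) ∩ B') = {2,3,4,9,12,13}
2 ∈ (D ∪ ((D ∪ B) ∪ B)') ∖ ((D △ C) ∩ B') but 2 ∉ (D ∖ ((D ∪ B) ∪ B)) ∖ ((D △ C) ∖ B), so they differ.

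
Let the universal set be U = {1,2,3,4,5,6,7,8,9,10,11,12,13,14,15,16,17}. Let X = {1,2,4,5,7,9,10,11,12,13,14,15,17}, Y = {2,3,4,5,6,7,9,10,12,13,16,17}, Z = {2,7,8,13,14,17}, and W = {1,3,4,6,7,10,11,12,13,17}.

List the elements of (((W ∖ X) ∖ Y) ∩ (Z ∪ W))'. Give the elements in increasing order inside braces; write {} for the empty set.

{1,2,3,4,5,6,7,8,9,10,11,12,13,14,15,16,17}

W ∖ X = {3,6}
(W ∖ X) ∖ Y = {}
Z ∪ W = {1,2,3,4,6,7,8,10,11,12,13,14,17}
((W ∖ X) ∖ Y) ∩ (Z ∪ W) = {}
(((W ∖ X) ∖ Y) ∩ (Z ∪ W))' = {1,2,3,4,5,6,7,8,9,10,11,12,13,14,15,16,17}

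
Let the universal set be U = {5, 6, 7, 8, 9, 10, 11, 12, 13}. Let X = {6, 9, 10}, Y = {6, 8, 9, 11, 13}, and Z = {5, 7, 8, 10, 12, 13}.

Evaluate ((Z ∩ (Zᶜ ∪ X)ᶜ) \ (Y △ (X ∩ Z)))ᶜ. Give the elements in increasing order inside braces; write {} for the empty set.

Zᶜ = {6, 9, 11}
Zᶜ ∪ X = {6, 9, 10, 11}
(Zᶜ ∪ X)ᶜ = {5, 7, 8, 12, 13}
Z ∩ (Zᶜ ∪ X)ᶜ = {5, 7, 8, 12, 13}
X ∩ Z = {10}
Y △ (X ∩ Z) = {6, 8, 9, 10, 11, 13}
(Z ∩ (Zᶜ ∪ X)ᶜ) \ (Y △ (X ∩ Z)) = {5, 7, 12}
((Z ∩ (Zᶜ ∪ X)ᶜ) \ (Y △ (X ∩ Z)))ᶜ = {6, 8, 9, 10, 11, 13}

{6, 8, 9, 10, 11, 13}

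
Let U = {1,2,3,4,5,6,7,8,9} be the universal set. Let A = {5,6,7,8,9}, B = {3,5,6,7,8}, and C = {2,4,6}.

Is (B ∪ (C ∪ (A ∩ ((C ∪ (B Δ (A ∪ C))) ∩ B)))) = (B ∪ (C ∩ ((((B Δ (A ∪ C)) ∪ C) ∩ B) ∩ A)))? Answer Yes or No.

A ∪ C = {2,4,5,6,7,8,9}
B Δ (A ∪ C) = {2,3,4,9}
C ∪ (B Δ (A ∪ C)) = {2,3,4,6,9}
(C ∪ (B Δ (A ∪ C))) ∩ B = {3,6}
A ∩ ((C ∪ (B Δ (A ∪ C))) ∩ B) = {6}
C ∪ (A ∩ ((C ∪ (B Δ (A ∪ C))) ∩ B)) = {2,4,6}
B ∪ (C ∪ (A ∩ ((C ∪ (B Δ (A ∪ C))) ∩ B))) = {2,3,4,5,6,7,8}
(B Δ (A ∪ C)) ∪ C = {2,3,4,6,9}
((B Δ (A ∪ C)) ∪ C) ∩ B = {3,6}
(((B Δ (A ∪ C)) ∪ C) ∩ B) ∩ A = {6}
C ∩ ((((B Δ (A ∪ C)) ∪ C) ∩ B) ∩ A) = {6}
B ∪ (C ∩ ((((B Δ (A ∪ C)) ∪ C) ∩ B) ∩ A)) = {3,5,6,7,8}
2 ∈ B ∪ (C ∪ (A ∩ ((C ∪ (B Δ (A ∪ C))) ∩ B))) but 2 ∉ B ∪ (C ∩ ((((B Δ (A ∪ C)) ∪ C) ∩ B) ∩ A)), so they differ.

No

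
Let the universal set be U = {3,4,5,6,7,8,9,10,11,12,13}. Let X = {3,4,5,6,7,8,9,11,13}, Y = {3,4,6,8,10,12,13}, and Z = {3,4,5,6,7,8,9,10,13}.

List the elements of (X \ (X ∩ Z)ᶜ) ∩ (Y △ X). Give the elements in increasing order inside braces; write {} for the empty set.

X ∩ Z = {3,4,5,6,7,8,9,13}
(X ∩ Z)ᶜ = {10,11,12}
X \ (X ∩ Z)ᶜ = {3,4,5,6,7,8,9,13}
Y △ X = {5,7,9,10,11,12}
(X \ (X ∩ Z)ᶜ) ∩ (Y △ X) = {5,7,9}

{5,7,9}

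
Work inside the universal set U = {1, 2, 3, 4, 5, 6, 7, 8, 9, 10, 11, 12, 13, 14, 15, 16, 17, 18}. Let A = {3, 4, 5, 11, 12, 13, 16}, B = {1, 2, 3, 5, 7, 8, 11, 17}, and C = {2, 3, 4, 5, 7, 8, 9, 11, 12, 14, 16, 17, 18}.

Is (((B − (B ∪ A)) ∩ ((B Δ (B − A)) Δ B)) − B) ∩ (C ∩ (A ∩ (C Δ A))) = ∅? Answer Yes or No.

B ∪ A = {1, 2, 3, 4, 5, 7, 8, 11, 12, 13, 16, 17}
B − (B ∪ A) = {}
B − A = {1, 2, 7, 8, 17}
B Δ (B − A) = {3, 5, 11}
(B Δ (B − A)) Δ B = {1, 2, 7, 8, 17}
(B − (B ∪ A)) ∩ ((B Δ (B − A)) Δ B) = {}
((B − (B ∪ A)) ∩ ((B Δ (B − A)) Δ B)) − B = {}
C Δ A = {2, 7, 8, 9, 13, 14, 17, 18}
A ∩ (C Δ A) = {13}
C ∩ (A ∩ (C Δ A)) = {}
{} and {} share no elements.

Yes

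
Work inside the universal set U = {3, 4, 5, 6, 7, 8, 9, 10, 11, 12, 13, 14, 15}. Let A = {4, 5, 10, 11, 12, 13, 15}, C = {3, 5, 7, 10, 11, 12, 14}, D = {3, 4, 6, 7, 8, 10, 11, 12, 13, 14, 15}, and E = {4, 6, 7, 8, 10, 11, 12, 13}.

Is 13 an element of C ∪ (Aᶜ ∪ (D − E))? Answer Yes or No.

No

13 ∈ A, so 13 ∉ Aᶜ
13 ∈ D and 13 ∈ E, so 13 ∉ D − E
13 ∉ Aᶜ and 13 ∉ (D − E), so 13 ∉ Aᶜ ∪ (D − E)
13 ∉ C and 13 ∉ (Aᶜ ∪ (D − E)), so 13 ∉ C ∪ (Aᶜ ∪ (D − E))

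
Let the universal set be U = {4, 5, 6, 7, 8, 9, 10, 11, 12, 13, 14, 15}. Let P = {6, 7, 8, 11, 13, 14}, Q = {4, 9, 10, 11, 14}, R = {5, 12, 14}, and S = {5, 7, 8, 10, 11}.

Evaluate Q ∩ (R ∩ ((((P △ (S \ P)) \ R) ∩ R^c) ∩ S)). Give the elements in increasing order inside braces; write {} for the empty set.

S \ P = {5, 10}
P △ (S \ P) = {5, 6, 7, 8, 10, 11, 13, 14}
(P △ (S \ P)) \ R = {6, 7, 8, 10, 11, 13}
R^c = {4, 6, 7, 8, 9, 10, 11, 13, 15}
((P △ (S \ P)) \ R) ∩ R^c = {6, 7, 8, 10, 11, 13}
(((P △ (S \ P)) \ R) ∩ R^c) ∩ S = {7, 8, 10, 11}
R ∩ ((((P △ (S \ P)) \ R) ∩ R^c) ∩ S) = {}
Q ∩ (R ∩ ((((P △ (S \ P)) \ R) ∩ R^c) ∩ S)) = {}

{}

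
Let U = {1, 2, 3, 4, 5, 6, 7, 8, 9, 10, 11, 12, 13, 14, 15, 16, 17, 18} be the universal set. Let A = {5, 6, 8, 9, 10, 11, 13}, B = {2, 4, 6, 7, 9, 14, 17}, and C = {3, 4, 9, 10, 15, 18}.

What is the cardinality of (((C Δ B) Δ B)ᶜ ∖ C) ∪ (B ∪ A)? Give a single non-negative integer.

15

C Δ B = {2, 3, 6, 7, 10, 14, 15, 17, 18}
(C Δ B) Δ B = {3, 4, 9, 10, 15, 18}
((C Δ B) Δ B)ᶜ = {1, 2, 5, 6, 7, 8, 11, 12, 13, 14, 16, 17}
((C Δ B) Δ B)ᶜ ∖ C = {1, 2, 5, 6, 7, 8, 11, 12, 13, 14, 16, 17}
B ∪ A = {2, 4, 5, 6, 7, 8, 9, 10, 11, 13, 14, 17}
(((C Δ B) Δ B)ᶜ ∖ C) ∪ (B ∪ A) = {1, 2, 4, 5, 6, 7, 8, 9, 10, 11, 12, 13, 14, 16, 17}
|(((C Δ B) Δ B)ᶜ ∖ C) ∪ (B ∪ A)| = 15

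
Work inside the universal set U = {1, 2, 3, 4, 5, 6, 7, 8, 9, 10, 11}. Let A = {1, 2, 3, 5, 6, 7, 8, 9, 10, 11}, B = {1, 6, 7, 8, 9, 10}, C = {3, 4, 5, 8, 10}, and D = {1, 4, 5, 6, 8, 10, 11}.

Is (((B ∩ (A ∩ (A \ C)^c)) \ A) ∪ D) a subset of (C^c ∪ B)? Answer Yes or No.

A \ C = {1, 2, 6, 7, 9, 11}
(A \ C)^c = {3, 4, 5, 8, 10}
A ∩ (A \ C)^c = {3, 5, 8, 10}
B ∩ (A ∩ (A \ C)^c) = {8, 10}
(B ∩ (A ∩ (A \ C)^c)) \ A = {}
((B ∩ (A ∩ (A \ C)^c)) \ A) ∪ D = {1, 4, 5, 6, 8, 10, 11}
C^c = {1, 2, 6, 7, 9, 11}
C^c ∪ B = {1, 2, 6, 7, 8, 9, 10, 11}
4 ∈ ((B ∩ (A ∩ (A \ C)^c)) \ A) ∪ D but 4 ∉ C^c ∪ B, so the inclusion fails.

No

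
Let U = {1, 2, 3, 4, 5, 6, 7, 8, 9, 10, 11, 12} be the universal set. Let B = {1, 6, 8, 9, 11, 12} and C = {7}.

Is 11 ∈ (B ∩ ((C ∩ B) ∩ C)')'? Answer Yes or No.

No

11 ∉ C and 11 ∈ B, so 11 ∉ C ∩ B
11 ∉ (C ∩ B) and 11 ∉ C, so 11 ∉ (C ∩ B) ∩ C
11 ∈ ((C ∩ B) ∩ C)' since 11 ∉ ((C ∩ B) ∩ C)
11 ∈ B and 11 ∈ ((C ∩ B) ∩ C)', so 11 ∈ B ∩ ((C ∩ B) ∩ C)'
11 ∉ (B ∩ ((C ∩ B) ∩ C)')' since 11 ∈ (B ∩ ((C ∩ B) ∩ C)')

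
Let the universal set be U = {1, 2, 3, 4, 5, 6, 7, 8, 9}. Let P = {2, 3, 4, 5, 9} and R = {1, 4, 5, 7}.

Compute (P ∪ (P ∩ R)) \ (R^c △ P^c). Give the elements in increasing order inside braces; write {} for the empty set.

P ∩ R = {4, 5}
P ∪ (P ∩ R) = {2, 3, 4, 5, 9}
R^c = {2, 3, 6, 8, 9}
P^c = {1, 6, 7, 8}
R^c △ P^c = {1, 2, 3, 7, 9}
(P ∪ (P ∩ R)) \ (R^c △ P^c) = {4, 5}

{4, 5}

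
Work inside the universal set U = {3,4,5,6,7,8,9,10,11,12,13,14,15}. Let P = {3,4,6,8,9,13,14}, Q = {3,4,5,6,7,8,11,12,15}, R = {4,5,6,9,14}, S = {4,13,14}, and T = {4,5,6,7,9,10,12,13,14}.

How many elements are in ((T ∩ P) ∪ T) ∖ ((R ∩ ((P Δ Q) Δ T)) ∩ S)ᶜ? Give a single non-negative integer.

T ∩ P = {4,6,9,13,14}
(T ∩ P) ∪ T = {4,5,6,7,9,10,12,13,14}
P Δ Q = {5,7,9,11,12,13,14,15}
(P Δ Q) Δ T = {4,6,10,11,15}
R ∩ ((P Δ Q) Δ T) = {4,6}
(R ∩ ((P Δ Q) Δ T)) ∩ S = {4}
((R ∩ ((P Δ Q) Δ T)) ∩ S)ᶜ = {3,5,6,7,8,9,10,11,12,13,14,15}
((T ∩ P) ∪ T) ∖ ((R ∩ ((P Δ Q) Δ T)) ∩ S)ᶜ = {4}
|((T ∩ P) ∪ T) ∖ ((R ∩ ((P Δ Q) Δ T)) ∩ S)ᶜ| = 1

1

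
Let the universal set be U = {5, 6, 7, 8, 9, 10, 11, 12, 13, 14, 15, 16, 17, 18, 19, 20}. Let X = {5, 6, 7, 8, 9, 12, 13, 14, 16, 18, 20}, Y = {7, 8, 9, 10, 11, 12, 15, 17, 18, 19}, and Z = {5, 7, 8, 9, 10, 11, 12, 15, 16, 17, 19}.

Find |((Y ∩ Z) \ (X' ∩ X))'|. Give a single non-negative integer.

7

Y ∩ Z = {7, 8, 9, 10, 11, 12, 15, 17, 19}
X' = {10, 11, 15, 17, 19}
X' ∩ X = {}
(Y ∩ Z) \ (X' ∩ X) = {7, 8, 9, 10, 11, 12, 15, 17, 19}
((Y ∩ Z) \ (X' ∩ X))' = {5, 6, 13, 14, 16, 18, 20}
|((Y ∩ Z) \ (X' ∩ X))'| = 7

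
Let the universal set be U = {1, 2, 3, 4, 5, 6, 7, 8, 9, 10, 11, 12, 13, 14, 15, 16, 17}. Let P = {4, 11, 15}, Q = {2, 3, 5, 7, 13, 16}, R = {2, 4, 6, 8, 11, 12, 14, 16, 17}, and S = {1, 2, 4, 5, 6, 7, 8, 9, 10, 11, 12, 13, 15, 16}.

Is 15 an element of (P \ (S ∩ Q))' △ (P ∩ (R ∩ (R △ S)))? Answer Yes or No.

No

15 ∈ S and 15 ∉ Q, so 15 ∉ S ∩ Q
15 ∈ P and 15 ∉ (S ∩ Q), so 15 ∈ P \ (S ∩ Q)
15 ∉ (P \ (S ∩ Q))' since 15 ∈ (P \ (S ∩ Q))
15 ∉ R and 15 ∈ S, so 15 ∈ R △ S
15 ∉ R and 15 ∈ (R △ S), so 15 ∉ R ∩ (R △ S)
15 ∈ P and 15 ∉ (R ∩ (R △ S)), so 15 ∉ P ∩ (R ∩ (R △ S))
15 ∉ (P \ (S ∩ Q))' and 15 ∉ (P ∩ (R ∩ (R △ S))), so 15 ∉ (P \ (S ∩ Q))' △ (P ∩ (R ∩ (R △ S)))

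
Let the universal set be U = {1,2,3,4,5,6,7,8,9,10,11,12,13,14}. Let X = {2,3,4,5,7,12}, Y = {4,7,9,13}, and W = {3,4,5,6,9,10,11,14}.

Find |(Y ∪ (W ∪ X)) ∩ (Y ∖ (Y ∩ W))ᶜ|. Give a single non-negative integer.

W ∪ X = {2,3,4,5,6,7,9,10,11,12,14}
Y ∪ (W ∪ X) = {2,3,4,5,6,7,9,10,11,12,13,14}
Y ∩ W = {4,9}
Y ∖ (Y ∩ W) = {7,13}
(Y ∖ (Y ∩ W))ᶜ = {1,2,3,4,5,6,8,9,10,11,12,14}
(Y ∪ (W ∪ X)) ∩ (Y ∖ (Y ∩ W))ᶜ = {2,3,4,5,6,9,10,11,12,14}
|(Y ∪ (W ∪ X)) ∩ (Y ∖ (Y ∩ W))ᶜ| = 10

10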